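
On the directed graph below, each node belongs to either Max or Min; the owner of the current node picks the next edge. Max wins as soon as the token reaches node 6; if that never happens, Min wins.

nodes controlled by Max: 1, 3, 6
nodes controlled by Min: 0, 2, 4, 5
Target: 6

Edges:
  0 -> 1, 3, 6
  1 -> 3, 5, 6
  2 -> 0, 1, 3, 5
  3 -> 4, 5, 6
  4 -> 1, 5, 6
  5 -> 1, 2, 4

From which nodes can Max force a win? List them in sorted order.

A0 = {6}
A1: add {1, 3} — 1 (Max) has 1→6; 3 (Max) has 3→6.
A2: add {0} — 0 (Min): all of {1, 3, 6} already in.
A3 = A2; e.g. 2 (Min) can still go to 5. Fixed point.
Max's winning region = {0, 1, 3, 6}.

0, 1, 3, 6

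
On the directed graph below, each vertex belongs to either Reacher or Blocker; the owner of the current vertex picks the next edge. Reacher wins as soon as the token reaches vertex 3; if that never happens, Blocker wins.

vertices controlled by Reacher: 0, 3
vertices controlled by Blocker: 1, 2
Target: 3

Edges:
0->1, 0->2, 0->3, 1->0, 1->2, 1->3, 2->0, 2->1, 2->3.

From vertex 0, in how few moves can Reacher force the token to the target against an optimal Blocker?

1

A0 = {3}
A1: add {0} — 0 (Reacher) has 0→3.
A2 = A1; e.g. 1 (Blocker) can still go to 2. Fixed point.
0 enters the attractor at level 1, so Reacher can force the target in 1 move from there.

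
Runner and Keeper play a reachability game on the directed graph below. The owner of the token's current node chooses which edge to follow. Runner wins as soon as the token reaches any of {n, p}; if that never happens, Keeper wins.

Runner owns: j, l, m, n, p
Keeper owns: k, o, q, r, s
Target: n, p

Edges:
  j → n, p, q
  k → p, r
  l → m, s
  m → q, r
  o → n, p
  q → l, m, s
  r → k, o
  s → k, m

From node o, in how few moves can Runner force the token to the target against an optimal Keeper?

1

A0 = {n, p}
A1: add {j, o} — j (Runner) has j→n; o (Keeper): all of {n, p} already in.
A2 = A1; e.g. k (Keeper) can still go to r. Fixed point.
o enters the attractor at level 1, so Runner can force the target in 1 move from there.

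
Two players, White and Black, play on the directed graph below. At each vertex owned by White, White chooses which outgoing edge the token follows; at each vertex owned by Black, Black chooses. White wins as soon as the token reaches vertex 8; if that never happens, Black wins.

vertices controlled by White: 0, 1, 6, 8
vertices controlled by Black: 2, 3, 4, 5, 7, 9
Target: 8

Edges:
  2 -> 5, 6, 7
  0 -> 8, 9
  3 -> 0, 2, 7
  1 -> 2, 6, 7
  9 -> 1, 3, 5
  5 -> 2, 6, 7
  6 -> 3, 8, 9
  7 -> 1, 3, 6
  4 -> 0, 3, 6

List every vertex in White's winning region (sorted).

0, 1, 6, 8

A0 = {8}
A1: add {0, 6} — 0 (White) has 0→8; 6 (White) has 6→8.
A2: add {1} — 1 (White) has 1→6.
A3 = A2; e.g. 2 (Black) can still go to 5. Fixed point.
White's winning region = {0, 1, 6, 8}.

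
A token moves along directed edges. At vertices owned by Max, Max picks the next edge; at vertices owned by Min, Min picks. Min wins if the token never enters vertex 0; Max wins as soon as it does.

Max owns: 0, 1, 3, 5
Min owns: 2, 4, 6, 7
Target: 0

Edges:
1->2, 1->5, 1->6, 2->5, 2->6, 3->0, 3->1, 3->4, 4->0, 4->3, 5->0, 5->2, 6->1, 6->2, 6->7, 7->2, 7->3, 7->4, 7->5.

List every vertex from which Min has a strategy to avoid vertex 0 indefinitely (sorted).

2, 6, 7

A0 = {0}
A1: add {3, 5} — 3 (Max) has 3→0; 5 (Max) has 5→0.
A2: add {1, 4} — 1 (Max) has 1→5; 4 (Min): all of {0, 3} already in.
A3 = A2; e.g. 2 (Min) can still go to 6. Fixed point.
Max's attractor = {0, 1, 3, 4, 5}; Min avoids the target exactly from the complement.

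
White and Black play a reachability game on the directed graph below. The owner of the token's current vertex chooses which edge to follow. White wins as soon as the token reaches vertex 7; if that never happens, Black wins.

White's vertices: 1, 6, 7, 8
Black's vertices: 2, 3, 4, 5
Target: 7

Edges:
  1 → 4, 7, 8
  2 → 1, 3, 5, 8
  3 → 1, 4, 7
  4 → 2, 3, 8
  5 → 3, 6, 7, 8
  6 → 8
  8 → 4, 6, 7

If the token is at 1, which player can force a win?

A0 = {7}
A1: add {1, 8} — 1 (White) has 1→7; 8 (White) has 8→7.
1 ∈ A1, so White can force the target.

White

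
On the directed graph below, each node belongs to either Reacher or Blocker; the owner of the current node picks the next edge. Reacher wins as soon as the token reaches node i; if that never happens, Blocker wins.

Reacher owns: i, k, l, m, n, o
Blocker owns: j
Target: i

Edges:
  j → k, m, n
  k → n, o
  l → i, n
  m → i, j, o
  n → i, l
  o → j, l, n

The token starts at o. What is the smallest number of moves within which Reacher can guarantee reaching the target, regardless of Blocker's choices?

A0 = {i}
A1: add {l, m, n} — l (Reacher) has l→i; m (Reacher) has m→i; n (Reacher) has n→i.
A2: add {k, o} — k (Reacher) has k→n; o (Reacher) has o→l.
o enters the attractor at level 2, so Reacher can force the target in 2 moves from there.

2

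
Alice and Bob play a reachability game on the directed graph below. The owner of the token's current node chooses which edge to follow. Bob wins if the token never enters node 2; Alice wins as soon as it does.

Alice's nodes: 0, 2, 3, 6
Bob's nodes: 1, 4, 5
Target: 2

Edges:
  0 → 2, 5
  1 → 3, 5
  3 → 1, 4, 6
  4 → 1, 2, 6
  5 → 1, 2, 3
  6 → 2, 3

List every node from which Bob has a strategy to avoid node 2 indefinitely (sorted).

A0 = {2}
A1: add {0, 6} — 0 (Alice) has 0→2; 6 (Alice) has 6→2.
A2: add {3} — 3 (Alice) has 3→6.
A3 = A2; e.g. 1 (Bob) can still go to 5. Fixed point.
Alice's attractor = {0, 2, 3, 6}; Bob avoids the target exactly from the complement.

1, 4, 5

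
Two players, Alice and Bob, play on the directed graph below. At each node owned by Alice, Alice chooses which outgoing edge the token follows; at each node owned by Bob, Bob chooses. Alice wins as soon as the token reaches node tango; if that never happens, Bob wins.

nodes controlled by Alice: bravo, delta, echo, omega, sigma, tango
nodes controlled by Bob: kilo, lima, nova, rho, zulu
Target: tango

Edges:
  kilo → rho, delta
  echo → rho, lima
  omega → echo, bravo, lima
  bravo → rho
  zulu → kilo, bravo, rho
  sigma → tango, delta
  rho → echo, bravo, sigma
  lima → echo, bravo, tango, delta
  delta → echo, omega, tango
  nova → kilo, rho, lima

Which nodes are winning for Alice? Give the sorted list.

A0 = {tango}
A1: add {delta, sigma} — sigma (Alice) has sigma→tango; delta (Alice) has delta→tango.
A2 = A1; e.g. kilo (Bob) can still go to rho. Fixed point.
Alice's winning region = {delta, sigma, tango}.

delta, sigma, tango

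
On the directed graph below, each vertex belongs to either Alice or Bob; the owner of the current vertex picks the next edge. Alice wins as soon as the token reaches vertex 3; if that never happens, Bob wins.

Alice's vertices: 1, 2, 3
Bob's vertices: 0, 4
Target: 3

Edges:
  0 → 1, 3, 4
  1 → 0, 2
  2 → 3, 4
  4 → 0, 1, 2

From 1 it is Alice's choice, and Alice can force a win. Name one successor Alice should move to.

2

A0 = {3}
A1: add {2} — 2 (Alice) has 2→3.
A2: add {1} — 1 (Alice) has 1→2.
A3 = A2; e.g. 0 (Bob) can still go to 4. Fixed point.
From 1, successor 2 is in the attractor (rank 1); the other successor 0 is not.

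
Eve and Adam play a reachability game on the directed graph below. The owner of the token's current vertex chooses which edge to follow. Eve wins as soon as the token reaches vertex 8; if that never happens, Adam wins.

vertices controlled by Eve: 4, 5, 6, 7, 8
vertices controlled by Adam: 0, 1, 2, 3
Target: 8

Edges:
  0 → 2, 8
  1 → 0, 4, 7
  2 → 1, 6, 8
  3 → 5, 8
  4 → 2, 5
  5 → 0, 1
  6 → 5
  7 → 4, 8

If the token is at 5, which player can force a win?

A0 = {8}
A1: add {7} — 7 (Eve) has 7→8.
A2 = A1; e.g. 0 (Adam) can still go to 2. Fixed point.
5 never enters the attractor, so Adam can avoid the target forever.

Adam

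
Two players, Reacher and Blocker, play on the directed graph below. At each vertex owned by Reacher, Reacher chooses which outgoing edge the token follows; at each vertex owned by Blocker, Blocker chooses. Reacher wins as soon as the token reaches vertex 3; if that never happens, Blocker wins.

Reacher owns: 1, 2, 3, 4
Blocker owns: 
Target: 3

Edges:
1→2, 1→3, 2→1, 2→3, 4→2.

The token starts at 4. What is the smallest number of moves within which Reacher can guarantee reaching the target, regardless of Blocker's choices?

2

A0 = {3}
A1: add {1, 2} — 1 (Reacher) has 1→3; 2 (Reacher) has 2→3.
A2: add {4} — 4 (Reacher) has 4→2.
A2 = all vertices. Fixed point.
4 enters the attractor at level 2, so Reacher can force the target in 2 moves from there.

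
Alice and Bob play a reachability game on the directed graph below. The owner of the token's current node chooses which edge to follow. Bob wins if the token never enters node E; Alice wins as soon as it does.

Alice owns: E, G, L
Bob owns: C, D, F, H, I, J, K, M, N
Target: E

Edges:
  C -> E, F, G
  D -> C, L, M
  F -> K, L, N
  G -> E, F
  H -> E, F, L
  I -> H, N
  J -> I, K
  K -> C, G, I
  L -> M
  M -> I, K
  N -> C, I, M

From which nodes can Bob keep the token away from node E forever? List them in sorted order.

C, D, F, H, I, J, K, L, M, N

A0 = {E}
A1: add {G} — G (Alice) has G→E.
A2 = A1; e.g. C (Bob) can still go to F. Fixed point.
Alice's attractor = {E, G}; Bob avoids the target exactly from the complement.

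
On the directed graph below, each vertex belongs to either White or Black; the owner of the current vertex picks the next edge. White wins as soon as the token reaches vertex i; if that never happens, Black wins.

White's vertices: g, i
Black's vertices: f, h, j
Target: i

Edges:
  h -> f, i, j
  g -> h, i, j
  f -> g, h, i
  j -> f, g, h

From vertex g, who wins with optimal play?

A0 = {i}
A1: add {g} — g (White) has g→i.
A2 = A1; e.g. f (Black) can still go to h. Fixed point.
g ∈ A1, so White can force the target.

White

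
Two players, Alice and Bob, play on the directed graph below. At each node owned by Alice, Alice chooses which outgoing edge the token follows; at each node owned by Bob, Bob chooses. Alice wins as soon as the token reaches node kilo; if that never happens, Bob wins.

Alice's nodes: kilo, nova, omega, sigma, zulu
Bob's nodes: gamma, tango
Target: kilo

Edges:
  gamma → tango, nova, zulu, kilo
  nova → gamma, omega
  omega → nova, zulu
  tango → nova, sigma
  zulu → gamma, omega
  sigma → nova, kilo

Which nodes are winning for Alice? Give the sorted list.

A0 = {kilo}
A1: add {sigma} — sigma (Alice) has sigma→kilo.
A2 = A1; e.g. tango (Bob) can still go to nova. Fixed point.
Alice's winning region = {kilo, sigma}.

kilo, sigma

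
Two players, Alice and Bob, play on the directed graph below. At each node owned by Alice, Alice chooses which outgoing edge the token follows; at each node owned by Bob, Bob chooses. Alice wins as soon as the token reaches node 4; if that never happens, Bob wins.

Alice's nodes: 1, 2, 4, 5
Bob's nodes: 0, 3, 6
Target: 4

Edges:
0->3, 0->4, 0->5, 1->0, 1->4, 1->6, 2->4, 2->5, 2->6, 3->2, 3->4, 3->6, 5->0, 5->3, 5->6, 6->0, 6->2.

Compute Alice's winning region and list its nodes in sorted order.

1, 2, 4

A0 = {4}
A1: add {1, 2} — 1 (Alice) has 1→4; 2 (Alice) has 2→4.
A2 = A1; e.g. 0 (Bob) can still go to 3. Fixed point.
Alice's winning region = {1, 2, 4}.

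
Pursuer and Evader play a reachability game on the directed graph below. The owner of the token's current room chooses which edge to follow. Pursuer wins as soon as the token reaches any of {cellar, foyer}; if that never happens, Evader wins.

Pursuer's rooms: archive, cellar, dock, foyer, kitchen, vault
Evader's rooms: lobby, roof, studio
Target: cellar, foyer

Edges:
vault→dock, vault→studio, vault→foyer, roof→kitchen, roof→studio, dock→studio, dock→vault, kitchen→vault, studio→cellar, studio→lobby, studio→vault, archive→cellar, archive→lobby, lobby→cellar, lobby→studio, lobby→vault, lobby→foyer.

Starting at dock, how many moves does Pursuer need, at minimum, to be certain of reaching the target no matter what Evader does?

2

A0 = {cellar, foyer}
A1: add {archive, vault} — archive (Pursuer) has archive→cellar; vault (Pursuer) has vault→foyer.
A2: add {dock, kitchen} — dock (Pursuer) has dock→vault; kitchen (Pursuer) has kitchen→vault.
A3 = A2; e.g. studio (Evader) can still go to lobby. Fixed point.
dock enters the attractor at level 2, so Pursuer can force the target in 2 moves from there.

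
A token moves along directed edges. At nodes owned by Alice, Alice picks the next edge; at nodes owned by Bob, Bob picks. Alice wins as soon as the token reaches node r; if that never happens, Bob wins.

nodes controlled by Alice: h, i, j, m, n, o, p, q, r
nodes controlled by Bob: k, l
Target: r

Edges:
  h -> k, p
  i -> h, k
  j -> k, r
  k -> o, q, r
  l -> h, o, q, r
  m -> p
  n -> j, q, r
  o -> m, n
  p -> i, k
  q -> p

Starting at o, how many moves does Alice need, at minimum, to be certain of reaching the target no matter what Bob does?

2

A0 = {r}
A1: add {j, n} — j (Alice) has j→r; n (Alice) has n→r.
A2: add {o} — o (Alice) has o→n.
A3 = A2; e.g. h (Alice) has no edge into A2. Fixed point.
o enters the attractor at level 2, so Alice can force the target in 2 moves from there.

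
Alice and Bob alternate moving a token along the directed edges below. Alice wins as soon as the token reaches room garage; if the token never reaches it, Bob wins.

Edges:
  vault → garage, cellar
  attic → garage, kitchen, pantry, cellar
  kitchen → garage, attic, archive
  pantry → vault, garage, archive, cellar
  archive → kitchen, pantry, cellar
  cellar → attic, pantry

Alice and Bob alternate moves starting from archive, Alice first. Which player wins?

Alice

Track states (vertex, player-to-move).
A0 = {(garage,Alice), (garage,Bob)}
A1: add {(vault,Alice), (attic,Alice), (kitchen,Alice), (pantry,Alice)}.
A2: add {(cellar,Bob)}.
A3: add {(archive,Alice)}.
(archive,Alice) ∈ A3 ⇒ Alice forces the target.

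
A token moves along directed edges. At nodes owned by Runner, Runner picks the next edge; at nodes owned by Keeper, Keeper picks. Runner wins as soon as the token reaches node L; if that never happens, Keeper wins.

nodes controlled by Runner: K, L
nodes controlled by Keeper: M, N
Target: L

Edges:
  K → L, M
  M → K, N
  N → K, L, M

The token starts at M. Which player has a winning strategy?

Keeper

A0 = {L}
A1: add {K} — K (Runner) has K→L.
A2 = A1; e.g. M (Keeper) can still go to N. Fixed point.
M never enters the attractor, so Keeper can avoid the target forever.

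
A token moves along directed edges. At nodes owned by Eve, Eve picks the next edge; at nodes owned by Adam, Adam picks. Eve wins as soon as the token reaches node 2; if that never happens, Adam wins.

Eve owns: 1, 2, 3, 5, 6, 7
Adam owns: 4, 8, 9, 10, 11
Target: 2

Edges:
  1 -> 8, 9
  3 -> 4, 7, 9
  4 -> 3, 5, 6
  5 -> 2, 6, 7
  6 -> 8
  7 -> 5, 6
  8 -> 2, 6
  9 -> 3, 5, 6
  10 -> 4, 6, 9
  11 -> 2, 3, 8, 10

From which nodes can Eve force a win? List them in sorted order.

2, 3, 5, 7

A0 = {2}
A1: add {5} — 5 (Eve) has 5→2.
A2: add {7} — 7 (Eve) has 7→5.
A3: add {3} — 3 (Eve) has 3→7.
A4 = A3; e.g. 1 (Eve) has no edge into A3. Fixed point.
Eve's winning region = {2, 3, 5, 7}.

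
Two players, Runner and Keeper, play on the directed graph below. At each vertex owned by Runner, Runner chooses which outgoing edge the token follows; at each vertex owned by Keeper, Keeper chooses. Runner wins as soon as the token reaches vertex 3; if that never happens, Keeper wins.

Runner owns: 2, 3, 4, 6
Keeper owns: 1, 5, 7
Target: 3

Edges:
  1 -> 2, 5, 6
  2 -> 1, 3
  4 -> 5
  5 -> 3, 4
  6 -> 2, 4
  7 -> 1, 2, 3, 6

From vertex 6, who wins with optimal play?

Runner

A0 = {3}
A1: add {2} — 2 (Runner) has 2→3.
A2: add {6} — 6 (Runner) has 6→2.
A3 = A2; e.g. 1 (Keeper) can still go to 5. Fixed point.
6 ∈ A2, so Runner can force the target.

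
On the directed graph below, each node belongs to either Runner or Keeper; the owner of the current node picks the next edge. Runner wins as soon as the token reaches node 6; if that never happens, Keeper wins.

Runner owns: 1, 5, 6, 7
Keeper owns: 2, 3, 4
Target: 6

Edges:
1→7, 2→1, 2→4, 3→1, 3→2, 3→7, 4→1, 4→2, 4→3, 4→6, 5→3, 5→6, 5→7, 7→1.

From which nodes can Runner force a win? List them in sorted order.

5, 6

A0 = {6}
A1: add {5} — 5 (Runner) has 5→6.
A2 = A1; e.g. 1 (Runner) has no edge into A1. Fixed point.
Runner's winning region = {5, 6}.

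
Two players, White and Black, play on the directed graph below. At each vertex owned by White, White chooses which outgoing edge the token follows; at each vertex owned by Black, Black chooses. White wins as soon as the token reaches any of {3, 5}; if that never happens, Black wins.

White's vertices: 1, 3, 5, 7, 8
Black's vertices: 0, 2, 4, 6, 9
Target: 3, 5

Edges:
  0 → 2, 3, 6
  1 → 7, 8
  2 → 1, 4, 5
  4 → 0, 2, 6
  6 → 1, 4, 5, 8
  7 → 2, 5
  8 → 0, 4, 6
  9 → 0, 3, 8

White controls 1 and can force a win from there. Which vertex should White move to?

7

A0 = {3, 5}
A1: add {7} — 7 (White) has 7→5.
A2: add {1} — 1 (White) has 1→7.
A3 = A2; e.g. 0 (Black) can still go to 2. Fixed point.
From 1, successor 7 is in the attractor (rank 1); the other successor 8 is not.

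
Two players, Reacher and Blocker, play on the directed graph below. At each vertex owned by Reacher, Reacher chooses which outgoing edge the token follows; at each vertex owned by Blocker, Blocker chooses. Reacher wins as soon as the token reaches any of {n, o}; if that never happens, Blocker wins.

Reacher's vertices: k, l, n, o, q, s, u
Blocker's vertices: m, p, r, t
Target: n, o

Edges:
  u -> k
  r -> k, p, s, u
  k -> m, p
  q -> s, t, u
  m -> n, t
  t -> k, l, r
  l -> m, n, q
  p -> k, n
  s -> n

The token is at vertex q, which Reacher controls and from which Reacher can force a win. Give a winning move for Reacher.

A0 = {n, o}
A1: add {l, s} — l (Reacher) has l→n; s (Reacher) has s→n.
A2: add {q} — q (Reacher) has q→s.
A3 = A2; e.g. k (Reacher) has no edge into A2. Fixed point.
From q, successor s is in the attractor (rank 1); the other successors t, u are not.

s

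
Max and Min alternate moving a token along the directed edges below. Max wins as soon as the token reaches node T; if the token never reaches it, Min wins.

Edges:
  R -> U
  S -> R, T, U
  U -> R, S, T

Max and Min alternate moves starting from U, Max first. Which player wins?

Max

Track states (vertex, player-to-move).
A0 = {(T,Max), (T,Min)}
A1: add {(S,Max), (U,Max)}.
(U,Max) ∈ A1 ⇒ Max forces the target.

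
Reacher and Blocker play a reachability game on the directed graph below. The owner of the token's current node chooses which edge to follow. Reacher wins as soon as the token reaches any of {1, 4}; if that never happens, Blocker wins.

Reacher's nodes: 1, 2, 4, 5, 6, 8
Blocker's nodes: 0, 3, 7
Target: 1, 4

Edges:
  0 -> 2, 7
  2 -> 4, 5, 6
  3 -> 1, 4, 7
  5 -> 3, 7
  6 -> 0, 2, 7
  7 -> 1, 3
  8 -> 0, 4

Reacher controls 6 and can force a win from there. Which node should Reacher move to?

2

A0 = {1, 4}
A1: add {2, 8} — 2 (Reacher) has 2→4; 8 (Reacher) has 8→4.
A2: add {6} — 6 (Reacher) has 6→2.
A3 = A2; e.g. 0 (Blocker) can still go to 7. Fixed point.
From 6, successor 2 is in the attractor (rank 1); the other successors 0, 7 are not.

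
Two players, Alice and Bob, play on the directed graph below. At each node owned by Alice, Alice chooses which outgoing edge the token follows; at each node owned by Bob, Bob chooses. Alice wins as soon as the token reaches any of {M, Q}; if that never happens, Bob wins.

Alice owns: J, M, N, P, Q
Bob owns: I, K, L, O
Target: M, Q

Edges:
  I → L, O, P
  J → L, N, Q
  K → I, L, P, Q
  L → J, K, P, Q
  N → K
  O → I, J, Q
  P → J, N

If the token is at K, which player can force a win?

Bob

A0 = {M, Q}
A1: add {J} — J (Alice) has J→Q.
A2: add {P} — P (Alice) has P→J.
A3 = A2; e.g. I (Bob) can still go to L. Fixed point.
K never enters the attractor, so Bob can avoid the target forever.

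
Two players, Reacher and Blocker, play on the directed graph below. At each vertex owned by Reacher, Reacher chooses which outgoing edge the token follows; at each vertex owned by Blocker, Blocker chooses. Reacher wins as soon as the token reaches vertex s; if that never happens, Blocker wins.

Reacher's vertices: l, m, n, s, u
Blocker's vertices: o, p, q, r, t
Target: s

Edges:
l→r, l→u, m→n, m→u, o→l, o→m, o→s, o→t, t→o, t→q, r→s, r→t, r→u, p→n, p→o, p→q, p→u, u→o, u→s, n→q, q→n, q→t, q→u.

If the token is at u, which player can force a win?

Reacher

A0 = {s}
A1: add {u} — u (Reacher) has u→s.
u ∈ A1, so Reacher can force the target.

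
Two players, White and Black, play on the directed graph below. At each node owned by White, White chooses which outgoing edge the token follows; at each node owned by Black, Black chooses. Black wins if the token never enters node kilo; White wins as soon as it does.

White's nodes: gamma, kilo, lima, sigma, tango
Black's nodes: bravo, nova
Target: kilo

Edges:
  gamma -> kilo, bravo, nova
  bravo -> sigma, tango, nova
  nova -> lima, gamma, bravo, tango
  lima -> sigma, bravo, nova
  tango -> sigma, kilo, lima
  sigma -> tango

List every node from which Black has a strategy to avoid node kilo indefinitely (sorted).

A0 = {kilo}
A1: add {gamma, tango} — gamma (White) has gamma→kilo; tango (White) has tango→kilo.
A2: add {sigma} — sigma (White) has sigma→tango.
A3: add {lima} — lima (White) has lima→sigma.
A4 = A3; e.g. bravo (Black) can still go to nova. Fixed point.
White's attractor = {gamma, kilo, lima, sigma, tango}; Black avoids the target exactly from the complement.

bravo, nova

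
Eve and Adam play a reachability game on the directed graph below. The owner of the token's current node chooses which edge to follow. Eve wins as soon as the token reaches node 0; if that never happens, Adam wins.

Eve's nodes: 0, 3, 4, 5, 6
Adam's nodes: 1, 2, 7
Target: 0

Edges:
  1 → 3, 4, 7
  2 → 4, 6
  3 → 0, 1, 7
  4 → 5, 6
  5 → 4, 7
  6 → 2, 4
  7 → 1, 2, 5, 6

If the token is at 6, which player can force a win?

A0 = {0}
A1: add {3} — 3 (Eve) has 3→0.
A2 = A1; e.g. 1 (Adam) can still go to 4. Fixed point.
6 never enters the attractor, so Adam can avoid the target forever.

Adam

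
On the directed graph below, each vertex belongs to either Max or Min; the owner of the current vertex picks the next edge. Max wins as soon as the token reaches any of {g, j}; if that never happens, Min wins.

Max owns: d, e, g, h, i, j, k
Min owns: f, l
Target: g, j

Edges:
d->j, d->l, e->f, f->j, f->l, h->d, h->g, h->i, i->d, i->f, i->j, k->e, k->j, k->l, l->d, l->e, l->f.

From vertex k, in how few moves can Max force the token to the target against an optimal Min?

1

A0 = {g, j}
A1: add {d, h, i, k} — d (Max) has d→j; h (Max) has h→g; i (Max) has i→j; k (Max) has k→j.
A2 = A1; e.g. e (Max) has no edge into A1. Fixed point.
k enters the attractor at level 1, so Max can force the target in 1 move from there.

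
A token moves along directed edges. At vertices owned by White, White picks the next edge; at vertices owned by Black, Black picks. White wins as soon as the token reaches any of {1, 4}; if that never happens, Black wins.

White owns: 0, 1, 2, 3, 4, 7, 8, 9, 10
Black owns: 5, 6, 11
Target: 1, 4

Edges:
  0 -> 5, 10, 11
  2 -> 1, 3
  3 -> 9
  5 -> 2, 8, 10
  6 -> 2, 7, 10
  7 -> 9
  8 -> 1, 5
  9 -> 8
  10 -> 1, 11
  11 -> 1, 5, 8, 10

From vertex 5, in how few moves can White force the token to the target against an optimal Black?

A0 = {1, 4}
A1: add {2, 8, 10} — 2 (White) has 2→1; 8 (White) has 8→1; 10 (White) has 10→1.
A2: add {0, 5, 9} — 0 (White) has 0→10; 5 (Black): all of {2, 8, 10} already in; 9 (White) has 9→8.
5 enters the attractor at level 2, so White can force the target in 2 moves from there.

2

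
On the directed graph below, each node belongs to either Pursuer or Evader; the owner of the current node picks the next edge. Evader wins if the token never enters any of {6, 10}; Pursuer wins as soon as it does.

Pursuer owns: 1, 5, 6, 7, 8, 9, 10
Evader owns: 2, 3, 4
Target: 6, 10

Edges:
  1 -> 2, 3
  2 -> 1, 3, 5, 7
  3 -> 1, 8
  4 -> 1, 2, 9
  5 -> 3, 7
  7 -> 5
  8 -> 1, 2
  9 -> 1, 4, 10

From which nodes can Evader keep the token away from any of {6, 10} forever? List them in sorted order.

A0 = {6, 10}
A1: add {9} — 9 (Pursuer) has 9→10.
A2 = A1; e.g. 1 (Pursuer) has no edge into A1. Fixed point.
Pursuer's attractor = {6, 9, 10}; Evader avoids the target exactly from the complement.

1, 2, 3, 4, 5, 7, 8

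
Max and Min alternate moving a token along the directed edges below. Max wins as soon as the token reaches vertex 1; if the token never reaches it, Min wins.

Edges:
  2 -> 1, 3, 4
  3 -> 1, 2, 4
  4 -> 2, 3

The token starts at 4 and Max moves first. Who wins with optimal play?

Min

Track states (vertex, player-to-move).
A0 = {(1,Max), (1,Min)}
A1: add {(2,Max), (3,Max)}.
A2: add {(4,Min)}.
A3 = A2; e.g. (2,Min) stays out. (4,Max) never enters ⇒ Min avoids the target.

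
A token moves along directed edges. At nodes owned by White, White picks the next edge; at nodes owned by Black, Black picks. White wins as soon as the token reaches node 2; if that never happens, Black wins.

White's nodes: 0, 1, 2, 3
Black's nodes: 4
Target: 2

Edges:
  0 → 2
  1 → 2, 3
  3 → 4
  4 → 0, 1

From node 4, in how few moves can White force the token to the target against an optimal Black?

2

A0 = {2}
A1: add {0, 1} — 0 (White) has 0→2; 1 (White) has 1→2.
A2: add {4} — 4 (Black): all of {0, 1} already in.
4 enters the attractor at level 2, so White can force the target in 2 moves from there.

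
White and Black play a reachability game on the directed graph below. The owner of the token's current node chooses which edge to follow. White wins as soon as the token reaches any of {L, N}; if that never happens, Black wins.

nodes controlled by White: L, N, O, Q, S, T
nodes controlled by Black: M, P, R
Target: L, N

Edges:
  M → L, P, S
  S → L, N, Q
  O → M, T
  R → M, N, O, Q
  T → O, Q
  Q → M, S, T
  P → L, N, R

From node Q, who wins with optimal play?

White

A0 = {L, N}
A1: add {S} — S (White) has S→L.
A2: add {Q} — Q (White) has Q→S.
Q ∈ A2, so White can force the target.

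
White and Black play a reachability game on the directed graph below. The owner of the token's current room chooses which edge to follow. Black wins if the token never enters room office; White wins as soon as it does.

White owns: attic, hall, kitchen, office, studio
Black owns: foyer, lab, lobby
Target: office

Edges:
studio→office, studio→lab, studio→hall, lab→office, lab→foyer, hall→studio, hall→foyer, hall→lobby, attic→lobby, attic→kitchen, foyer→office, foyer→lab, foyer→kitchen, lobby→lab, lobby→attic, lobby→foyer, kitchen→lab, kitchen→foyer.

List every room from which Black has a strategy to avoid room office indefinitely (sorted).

attic, foyer, kitchen, lab, lobby

A0 = {office}
A1: add {studio} — studio (White) has studio→office.
A2: add {hall} — hall (White) has hall→studio.
A3 = A2; e.g. lab (Black) can still go to foyer. Fixed point.
White's attractor = {hall, office, studio}; Black avoids the target exactly from the complement.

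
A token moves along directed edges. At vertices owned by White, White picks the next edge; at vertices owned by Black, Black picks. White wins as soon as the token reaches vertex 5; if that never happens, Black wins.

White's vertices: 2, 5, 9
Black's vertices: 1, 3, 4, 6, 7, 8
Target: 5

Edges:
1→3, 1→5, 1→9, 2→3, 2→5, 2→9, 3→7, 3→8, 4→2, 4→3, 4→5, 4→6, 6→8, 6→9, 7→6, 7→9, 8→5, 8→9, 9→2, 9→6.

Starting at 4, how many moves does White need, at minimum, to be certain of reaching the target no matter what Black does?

A0 = {5}
A1: add {2} — 2 (White) has 2→5.
A2: add {9} — 9 (White) has 9→2.
A3: add {8} — 8 (Black): all of {5, 9} already in.
A4: add {6} — 6 (Black): all of {8, 9} already in.
A5: add {7} — 7 (Black): all of {6, 9} already in.
A6: add {3} — 3 (Black): all of {7, 8} already in.
A7: add {1, 4} — 1 (Black): all of {3, 5, 9} already in; 4 (Black): all of {2, 3, 5, 6} already in.
A7 = all vertices. Fixed point.
4 enters the attractor at level 7, so White can force the target in 7 moves from there.

7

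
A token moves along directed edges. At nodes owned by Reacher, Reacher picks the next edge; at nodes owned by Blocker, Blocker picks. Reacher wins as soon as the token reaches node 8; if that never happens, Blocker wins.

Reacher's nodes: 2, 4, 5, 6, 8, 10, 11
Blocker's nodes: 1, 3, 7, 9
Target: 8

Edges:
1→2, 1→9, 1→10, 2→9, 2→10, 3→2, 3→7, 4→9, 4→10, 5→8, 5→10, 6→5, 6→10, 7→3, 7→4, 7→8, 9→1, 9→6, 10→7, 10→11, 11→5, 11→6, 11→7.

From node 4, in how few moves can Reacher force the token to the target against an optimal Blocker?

A0 = {8}
A1: add {5} — 5 (Reacher) has 5→8.
A2: add {6, 11} — 6 (Reacher) has 6→5; 11 (Reacher) has 11→5.
A3: add {10} — 10 (Reacher) has 10→11.
A4: add {2, 4} — 2 (Reacher) has 2→10; 4 (Reacher) has 4→10.
A5 = A4; e.g. 1 (Blocker) can still go to 9. Fixed point.
4 enters the attractor at level 4, so Reacher can force the target in 4 moves from there.

4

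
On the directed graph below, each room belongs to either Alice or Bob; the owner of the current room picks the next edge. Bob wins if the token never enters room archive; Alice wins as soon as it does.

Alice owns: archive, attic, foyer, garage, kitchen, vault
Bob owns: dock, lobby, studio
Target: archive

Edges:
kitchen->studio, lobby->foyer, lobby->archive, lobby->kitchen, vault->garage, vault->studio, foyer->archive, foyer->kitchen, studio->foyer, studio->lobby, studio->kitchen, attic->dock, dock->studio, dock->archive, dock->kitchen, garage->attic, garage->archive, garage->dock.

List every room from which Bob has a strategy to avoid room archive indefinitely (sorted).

attic, dock, kitchen, lobby, studio

A0 = {archive}
A1: add {foyer, garage} — garage (Alice) has garage→archive; foyer (Alice) has foyer→archive.
A2: add {vault} — vault (Alice) has vault→garage.
A3 = A2; e.g. attic (Alice) has no edge into A2. Fixed point.
Alice's attractor = {archive, foyer, garage, vault}; Bob avoids the target exactly from the complement.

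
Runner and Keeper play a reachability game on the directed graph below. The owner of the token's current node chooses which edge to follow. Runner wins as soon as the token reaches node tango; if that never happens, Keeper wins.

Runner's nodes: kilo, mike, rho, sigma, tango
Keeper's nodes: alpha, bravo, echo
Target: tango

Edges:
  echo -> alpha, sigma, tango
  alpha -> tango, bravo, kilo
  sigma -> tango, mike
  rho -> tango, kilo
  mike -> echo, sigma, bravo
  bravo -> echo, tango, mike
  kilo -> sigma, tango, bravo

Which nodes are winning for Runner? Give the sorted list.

A0 = {tango}
A1: add {kilo, rho, sigma} — sigma (Runner) has sigma→tango; rho (Runner) has rho→tango; kilo (Runner) has kilo→tango.
A2: add {mike} — mike (Runner) has mike→sigma.
A3 = A2; e.g. echo (Keeper) can still go to alpha. Fixed point.
Runner's winning region = {kilo, mike, rho, sigma, tango}.

kilo, mike, rho, sigma, tango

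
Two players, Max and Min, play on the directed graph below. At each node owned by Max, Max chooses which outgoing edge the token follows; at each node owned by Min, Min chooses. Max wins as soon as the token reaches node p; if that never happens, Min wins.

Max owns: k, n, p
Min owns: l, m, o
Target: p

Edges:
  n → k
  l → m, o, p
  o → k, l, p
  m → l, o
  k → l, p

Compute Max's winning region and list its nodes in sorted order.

A0 = {p}
A1: add {k} — k (Max) has k→p.
A2: add {n} — n (Max) has n→k.
A3 = A2; e.g. l (Min) can still go to m. Fixed point.
Max's winning region = {k, n, p}.

k, n, p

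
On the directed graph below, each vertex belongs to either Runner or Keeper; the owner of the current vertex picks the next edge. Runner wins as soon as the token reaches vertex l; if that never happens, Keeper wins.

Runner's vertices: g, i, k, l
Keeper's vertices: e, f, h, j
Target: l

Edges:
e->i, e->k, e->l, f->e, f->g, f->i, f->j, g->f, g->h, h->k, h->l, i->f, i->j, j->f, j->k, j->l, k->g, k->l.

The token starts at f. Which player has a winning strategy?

Keeper

A0 = {l}
A1: add {k} — k (Runner) has k→l.
A2: add {h} — h (Keeper): all of {k, l} already in.
A3: add {g} — g (Runner) has g→h.
A4 = A3; e.g. e (Keeper) can still go to i. Fixed point.
f never enters the attractor, so Keeper can avoid the target forever.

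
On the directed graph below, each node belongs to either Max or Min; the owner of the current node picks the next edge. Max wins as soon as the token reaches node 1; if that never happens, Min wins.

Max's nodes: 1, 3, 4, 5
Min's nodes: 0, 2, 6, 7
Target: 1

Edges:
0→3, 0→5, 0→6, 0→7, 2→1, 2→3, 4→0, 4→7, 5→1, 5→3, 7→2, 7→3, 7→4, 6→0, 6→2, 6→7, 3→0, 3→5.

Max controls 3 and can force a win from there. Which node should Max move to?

5

A0 = {1}
A1: add {5} — 5 (Max) has 5→1.
A2: add {3} — 3 (Max) has 3→5.
A3: add {2} — 2 (Min): all of {1, 3} already in.
A4 = A3; e.g. 0 (Min) can still go to 6. Fixed point.
From 3, successor 5 is in the attractor (rank 1); the other successor 0 is not.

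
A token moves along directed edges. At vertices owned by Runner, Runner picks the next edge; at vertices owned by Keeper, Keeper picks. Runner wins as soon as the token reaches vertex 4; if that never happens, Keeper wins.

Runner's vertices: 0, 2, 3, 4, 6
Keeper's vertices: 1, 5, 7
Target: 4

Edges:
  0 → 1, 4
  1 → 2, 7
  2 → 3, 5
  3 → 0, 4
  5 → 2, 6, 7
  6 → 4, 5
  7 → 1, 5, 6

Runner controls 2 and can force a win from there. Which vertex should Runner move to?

A0 = {4}
A1: add {0, 3, 6} — 0 (Runner) has 0→4; 3 (Runner) has 3→4; 6 (Runner) has 6→4.
A2: add {2} — 2 (Runner) has 2→3.
A3 = A2; e.g. 1 (Keeper) can still go to 7. Fixed point.
From 2, successor 3 is in the attractor (rank 1); the other successor 5 is not.

3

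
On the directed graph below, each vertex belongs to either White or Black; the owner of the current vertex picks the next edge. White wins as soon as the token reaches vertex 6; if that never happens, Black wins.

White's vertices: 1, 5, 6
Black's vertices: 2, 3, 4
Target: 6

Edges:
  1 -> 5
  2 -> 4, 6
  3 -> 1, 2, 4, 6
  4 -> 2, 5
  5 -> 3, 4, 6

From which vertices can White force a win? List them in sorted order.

A0 = {6}
A1: add {5} — 5 (White) has 5→6.
A2: add {1} — 1 (White) has 1→5.
A3 = A2; e.g. 2 (Black) can still go to 4. Fixed point.
White's winning region = {1, 5, 6}.

1, 5, 6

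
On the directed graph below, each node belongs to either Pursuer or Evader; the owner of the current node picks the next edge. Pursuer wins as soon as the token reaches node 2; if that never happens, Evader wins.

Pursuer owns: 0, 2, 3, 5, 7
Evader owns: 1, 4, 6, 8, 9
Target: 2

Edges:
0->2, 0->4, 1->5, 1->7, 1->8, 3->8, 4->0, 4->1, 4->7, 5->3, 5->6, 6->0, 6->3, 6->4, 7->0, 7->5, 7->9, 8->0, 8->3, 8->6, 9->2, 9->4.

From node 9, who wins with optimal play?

A0 = {2}
A1: add {0} — 0 (Pursuer) has 0→2.
A2: add {7} — 7 (Pursuer) has 7→0.
A3 = A2; e.g. 1 (Evader) can still go to 5. Fixed point.
9 never enters the attractor, so Evader can avoid the target forever.

Evader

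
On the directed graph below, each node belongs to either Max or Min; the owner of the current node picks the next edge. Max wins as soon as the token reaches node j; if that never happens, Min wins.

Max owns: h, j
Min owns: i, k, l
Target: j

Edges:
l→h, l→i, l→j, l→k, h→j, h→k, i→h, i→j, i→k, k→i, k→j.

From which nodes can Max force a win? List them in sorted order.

h, j

A0 = {j}
A1: add {h} — h (Max) has h→j.
A2 = A1; e.g. i (Min) can still go to k. Fixed point.
Max's winning region = {h, j}.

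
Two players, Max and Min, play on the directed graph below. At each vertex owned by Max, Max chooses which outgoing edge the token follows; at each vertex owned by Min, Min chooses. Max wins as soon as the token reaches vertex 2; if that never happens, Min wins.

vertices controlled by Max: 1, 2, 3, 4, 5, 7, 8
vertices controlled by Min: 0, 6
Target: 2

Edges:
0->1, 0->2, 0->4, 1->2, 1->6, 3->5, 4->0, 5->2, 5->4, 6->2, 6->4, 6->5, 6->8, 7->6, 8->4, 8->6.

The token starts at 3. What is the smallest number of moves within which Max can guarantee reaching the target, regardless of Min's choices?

2

A0 = {2}
A1: add {1, 5} — 1 (Max) has 1→2; 5 (Max) has 5→2.
A2: add {3} — 3 (Max) has 3→5.
A3 = A2; e.g. 0 (Min) can still go to 4. Fixed point.
3 enters the attractor at level 2, so Max can force the target in 2 moves from there.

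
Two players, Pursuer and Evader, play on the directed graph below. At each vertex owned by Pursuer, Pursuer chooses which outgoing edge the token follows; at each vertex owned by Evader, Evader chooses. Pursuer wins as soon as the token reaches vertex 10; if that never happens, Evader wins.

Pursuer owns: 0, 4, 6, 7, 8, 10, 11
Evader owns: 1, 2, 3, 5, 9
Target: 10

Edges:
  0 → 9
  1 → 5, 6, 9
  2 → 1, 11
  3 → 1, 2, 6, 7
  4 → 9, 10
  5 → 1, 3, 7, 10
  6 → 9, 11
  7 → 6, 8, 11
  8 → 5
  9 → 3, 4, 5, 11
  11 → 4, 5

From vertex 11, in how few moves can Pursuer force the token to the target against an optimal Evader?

2

A0 = {10}
A1: add {4} — 4 (Pursuer) has 4→10.
A2: add {11} — 11 (Pursuer) has 11→4.
11 enters the attractor at level 2, so Pursuer can force the target in 2 moves from there.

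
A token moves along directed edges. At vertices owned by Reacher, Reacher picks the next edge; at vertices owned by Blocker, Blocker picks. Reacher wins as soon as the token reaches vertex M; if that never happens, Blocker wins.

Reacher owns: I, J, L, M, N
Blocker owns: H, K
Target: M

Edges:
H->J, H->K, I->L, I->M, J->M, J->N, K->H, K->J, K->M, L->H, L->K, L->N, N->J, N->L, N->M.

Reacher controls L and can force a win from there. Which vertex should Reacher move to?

N

A0 = {M}
A1: add {I, J, N} — I (Reacher) has I→M; J (Reacher) has J→M; N (Reacher) has N→M.
A2: add {L} — L (Reacher) has L→N.
A3 = A2; e.g. H (Blocker) can still go to K. Fixed point.
From L, successor N is in the attractor (rank 1); the other successors H, K are not.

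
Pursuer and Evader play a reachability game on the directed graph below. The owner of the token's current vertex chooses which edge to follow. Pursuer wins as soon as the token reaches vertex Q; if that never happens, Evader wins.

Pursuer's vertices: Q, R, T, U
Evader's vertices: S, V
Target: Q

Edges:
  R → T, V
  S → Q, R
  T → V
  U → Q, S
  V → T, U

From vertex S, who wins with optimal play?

Evader

A0 = {Q}
A1: add {U} — U (Pursuer) has U→Q.
A2 = A1; e.g. R (Pursuer) has no edge into A1. Fixed point.
S never enters the attractor, so Evader can avoid the target forever.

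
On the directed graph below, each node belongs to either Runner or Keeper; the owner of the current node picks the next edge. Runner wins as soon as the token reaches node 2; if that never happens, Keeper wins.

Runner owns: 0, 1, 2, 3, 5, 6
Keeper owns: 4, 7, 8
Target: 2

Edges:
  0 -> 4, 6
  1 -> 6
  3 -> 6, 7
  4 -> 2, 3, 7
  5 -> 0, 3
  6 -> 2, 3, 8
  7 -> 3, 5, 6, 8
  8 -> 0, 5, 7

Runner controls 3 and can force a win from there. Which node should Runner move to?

A0 = {2}
A1: add {6} — 6 (Runner) has 6→2.
A2: add {0, 1, 3} — 0 (Runner) has 0→6; 1 (Runner) has 1→6; 3 (Runner) has 3→6.
A3: add {5} — 5 (Runner) has 5→0.
A4 = A3; e.g. 4 (Keeper) can still go to 7. Fixed point.
From 3, successor 6 is in the attractor (rank 1); the other successor 7 is not.

6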